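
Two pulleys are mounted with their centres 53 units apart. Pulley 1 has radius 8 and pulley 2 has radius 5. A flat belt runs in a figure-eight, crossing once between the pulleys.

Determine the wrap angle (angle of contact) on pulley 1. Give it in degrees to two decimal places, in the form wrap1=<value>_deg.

wrap1=208.40_deg

crossed belt: β = asin((r1+r2)/C) = asin(13/53) = 14.1986°
wrap1 = wrap2 = π + 2β = 208.3971°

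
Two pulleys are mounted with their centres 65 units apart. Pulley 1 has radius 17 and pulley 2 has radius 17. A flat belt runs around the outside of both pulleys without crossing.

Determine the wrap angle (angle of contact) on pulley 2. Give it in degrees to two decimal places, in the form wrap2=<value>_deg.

wrap2=180.00_deg

open belt: β = asin((r2−r1)/C) = asin(0/65) = 0.0000°
wrap1 = π − 2β = 180.0000°
wrap2 = π + 2β = 180.0000°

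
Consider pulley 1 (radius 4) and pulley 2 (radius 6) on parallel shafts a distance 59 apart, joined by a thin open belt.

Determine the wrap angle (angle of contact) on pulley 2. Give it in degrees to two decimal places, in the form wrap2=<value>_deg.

open belt: β = asin((r2−r1)/C) = asin(2/59) = 1.9426°
wrap1 = π − 2β = 176.1148°
wrap2 = π + 2β = 183.8852°

wrap2=183.89_deg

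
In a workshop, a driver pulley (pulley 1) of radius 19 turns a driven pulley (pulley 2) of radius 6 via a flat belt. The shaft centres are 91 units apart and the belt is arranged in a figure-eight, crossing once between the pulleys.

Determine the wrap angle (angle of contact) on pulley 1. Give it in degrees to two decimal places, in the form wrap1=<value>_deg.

wrap1=211.89_deg

crossed belt: β = asin((r1+r2)/C) = asin(25/91) = 15.9456°
wrap1 = wrap2 = π + 2β = 211.8913°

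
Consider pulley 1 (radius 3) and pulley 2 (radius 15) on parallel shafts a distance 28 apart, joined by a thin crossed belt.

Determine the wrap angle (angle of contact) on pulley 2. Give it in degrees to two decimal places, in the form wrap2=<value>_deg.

crossed belt: β = asin((r1+r2)/C) = asin(18/28) = 40.0052°
wrap1 = wrap2 = π + 2β = 260.0104°

wrap2=260.01_deg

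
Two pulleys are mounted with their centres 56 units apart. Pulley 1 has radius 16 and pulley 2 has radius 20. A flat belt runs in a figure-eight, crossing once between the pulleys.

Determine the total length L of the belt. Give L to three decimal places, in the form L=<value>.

crossed belt: β = asin((r1+r2)/C) = asin(36/56) = 40.0052°
wrap1 = wrap2 = π + 2β = 260.0104°
tangent length = C·cosβ = 42.8952
L = (r1+r2)·wrap + 2·C·cosβ = 36·4.5380 + 2·42.8952 = 249.1598

L=249.160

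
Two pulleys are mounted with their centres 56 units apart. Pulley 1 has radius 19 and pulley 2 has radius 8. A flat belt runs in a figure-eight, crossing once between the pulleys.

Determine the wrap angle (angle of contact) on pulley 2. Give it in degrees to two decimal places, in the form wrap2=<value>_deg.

wrap2=237.65_deg

crossed belt: β = asin((r1+r2)/C) = asin(27/56) = 28.8254°
wrap1 = wrap2 = π + 2β = 237.6509°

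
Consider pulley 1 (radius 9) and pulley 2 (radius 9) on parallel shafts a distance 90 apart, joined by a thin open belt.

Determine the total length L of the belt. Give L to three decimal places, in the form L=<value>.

open belt: β = asin((r2−r1)/C) = asin(0/90) = 0.0000°
wrap1 = π − 2β = 180.0000°
wrap2 = π + 2β = 180.0000°
tangent length = C·cosβ = 90.0000
L = r1·wrap1 + r2·wrap2 + 2·C·cosβ = 9·3.1416 + 9·3.1416 + 2·90.0000 = 236.5487

L=236.549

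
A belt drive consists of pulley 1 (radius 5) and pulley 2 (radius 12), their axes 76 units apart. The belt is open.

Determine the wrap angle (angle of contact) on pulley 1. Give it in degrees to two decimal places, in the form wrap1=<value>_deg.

open belt: β = asin((r2−r1)/C) = asin(7/76) = 5.2847°
wrap1 = π − 2β = 169.4305°
wrap2 = π + 2β = 190.5695°

wrap1=169.43_deg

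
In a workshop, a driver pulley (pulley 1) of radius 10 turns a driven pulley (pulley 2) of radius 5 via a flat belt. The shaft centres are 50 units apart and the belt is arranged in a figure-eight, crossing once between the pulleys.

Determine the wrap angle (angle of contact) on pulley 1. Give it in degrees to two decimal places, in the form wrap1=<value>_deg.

crossed belt: β = asin((r1+r2)/C) = asin(15/50) = 17.4576°
wrap1 = wrap2 = π + 2β = 214.9152°

wrap1=214.92_deg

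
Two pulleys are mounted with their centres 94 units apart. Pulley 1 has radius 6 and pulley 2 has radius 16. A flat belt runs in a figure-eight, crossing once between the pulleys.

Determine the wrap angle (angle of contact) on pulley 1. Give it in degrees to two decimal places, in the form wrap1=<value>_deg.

wrap1=207.07_deg

crossed belt: β = asin((r1+r2)/C) = asin(22/94) = 13.5352°
wrap1 = wrap2 = π + 2β = 207.0704°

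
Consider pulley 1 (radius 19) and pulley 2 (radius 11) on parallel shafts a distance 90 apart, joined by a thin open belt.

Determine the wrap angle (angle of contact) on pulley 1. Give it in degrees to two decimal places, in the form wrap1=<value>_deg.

wrap1=190.20_deg

open belt: β = asin((r2−r1)/C) = asin(-8/90) = -5.0997°
wrap1 = π − 2β = 190.1994°
wrap2 = π + 2β = 169.8006°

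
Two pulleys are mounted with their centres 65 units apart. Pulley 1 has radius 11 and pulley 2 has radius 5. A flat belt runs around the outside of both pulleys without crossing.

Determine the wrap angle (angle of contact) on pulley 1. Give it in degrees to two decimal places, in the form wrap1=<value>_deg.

wrap1=190.59_deg

open belt: β = asin((r2−r1)/C) = asin(-6/65) = -5.2964°
wrap1 = π − 2β = 190.5928°
wrap2 = π + 2β = 169.4072°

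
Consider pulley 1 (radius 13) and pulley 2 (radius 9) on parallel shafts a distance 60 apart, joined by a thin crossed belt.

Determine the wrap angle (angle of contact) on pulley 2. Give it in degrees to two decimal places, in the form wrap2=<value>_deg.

crossed belt: β = asin((r1+r2)/C) = asin(22/60) = 21.5102°
wrap1 = wrap2 = π + 2β = 223.0204°

wrap2=223.02_deg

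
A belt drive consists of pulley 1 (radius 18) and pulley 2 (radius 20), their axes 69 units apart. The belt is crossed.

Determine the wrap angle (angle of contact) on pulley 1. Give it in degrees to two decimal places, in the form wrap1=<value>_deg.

wrap1=246.83_deg

crossed belt: β = asin((r1+r2)/C) = asin(38/69) = 33.4167°
wrap1 = wrap2 = π + 2β = 246.8335°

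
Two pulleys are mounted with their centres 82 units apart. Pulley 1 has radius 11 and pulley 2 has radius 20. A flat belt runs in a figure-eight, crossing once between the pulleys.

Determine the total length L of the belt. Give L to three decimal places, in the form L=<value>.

crossed belt: β = asin((r1+r2)/C) = asin(31/82) = 22.2129°
wrap1 = wrap2 = π + 2β = 224.4257°
tangent length = C·cosβ = 75.9144
L = (r1+r2)·wrap + 2·C·cosβ = 31·3.9170 + 2·75.9144 = 273.2549

L=273.255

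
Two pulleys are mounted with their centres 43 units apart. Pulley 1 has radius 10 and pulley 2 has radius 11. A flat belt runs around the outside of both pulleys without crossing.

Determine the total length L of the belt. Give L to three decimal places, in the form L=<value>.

open belt: β = asin((r2−r1)/C) = asin(1/43) = 1.3326°
wrap1 = π − 2β = 177.3348°
wrap2 = π + 2β = 182.6652°
tangent length = C·cosβ = 42.9884
L = r1·wrap1 + r2·wrap2 + 2·C·cosβ = 10·3.0951 + 11·3.1881 + 2·42.9884 = 151.9967

L=151.997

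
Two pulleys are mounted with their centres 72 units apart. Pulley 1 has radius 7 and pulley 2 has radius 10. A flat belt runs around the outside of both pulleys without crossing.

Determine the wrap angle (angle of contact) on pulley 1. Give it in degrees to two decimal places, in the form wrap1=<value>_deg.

open belt: β = asin((r2−r1)/C) = asin(3/72) = 2.3880°
wrap1 = π − 2β = 175.2240°
wrap2 = π + 2β = 184.7760°

wrap1=175.22_deg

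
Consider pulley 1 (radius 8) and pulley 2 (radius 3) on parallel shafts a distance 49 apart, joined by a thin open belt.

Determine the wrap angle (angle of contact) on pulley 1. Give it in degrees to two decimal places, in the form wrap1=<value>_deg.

open belt: β = asin((r2−r1)/C) = asin(-5/49) = -5.8567°
wrap1 = π − 2β = 191.7134°
wrap2 = π + 2β = 168.2866°

wrap1=191.71_deg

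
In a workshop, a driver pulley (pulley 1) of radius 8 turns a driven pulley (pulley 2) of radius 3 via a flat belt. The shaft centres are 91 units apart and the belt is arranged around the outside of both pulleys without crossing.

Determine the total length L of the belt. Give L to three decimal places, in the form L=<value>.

open belt: β = asin((r2−r1)/C) = asin(-5/91) = -3.1497°
wrap1 = π − 2β = 186.2994°
wrap2 = π + 2β = 173.7006°
tangent length = C·cosβ = 90.8625
L = r1·wrap1 + r2·wrap2 + 2·C·cosβ = 8·3.2515 + 3·3.0316 + 2·90.8625 = 216.8323

L=216.832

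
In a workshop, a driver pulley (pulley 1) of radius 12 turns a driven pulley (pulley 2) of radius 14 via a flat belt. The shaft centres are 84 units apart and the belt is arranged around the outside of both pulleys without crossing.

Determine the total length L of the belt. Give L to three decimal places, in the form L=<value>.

L=249.729

open belt: β = asin((r2−r1)/C) = asin(2/84) = 1.3643°
wrap1 = π − 2β = 177.2714°
wrap2 = π + 2β = 182.7286°
tangent length = C·cosβ = 83.9762
L = r1·wrap1 + r2·wrap2 + 2·C·cosβ = 12·3.0940 + 14·3.1892 + 2·83.9762 = 249.7290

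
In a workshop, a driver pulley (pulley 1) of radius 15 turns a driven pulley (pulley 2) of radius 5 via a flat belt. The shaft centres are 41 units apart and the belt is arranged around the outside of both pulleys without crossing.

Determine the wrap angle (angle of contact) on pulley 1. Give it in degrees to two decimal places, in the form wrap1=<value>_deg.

open belt: β = asin((r2−r1)/C) = asin(-10/41) = -14.1170°
wrap1 = π − 2β = 208.2340°
wrap2 = π + 2β = 151.7660°

wrap1=208.23_deg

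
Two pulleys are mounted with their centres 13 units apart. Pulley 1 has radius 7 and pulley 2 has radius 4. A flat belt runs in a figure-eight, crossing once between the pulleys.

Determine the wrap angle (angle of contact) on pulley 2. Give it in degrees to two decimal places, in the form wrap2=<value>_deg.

wrap2=295.59_deg

crossed belt: β = asin((r1+r2)/C) = asin(11/13) = 57.7958°
wrap1 = wrap2 = π + 2β = 295.5915°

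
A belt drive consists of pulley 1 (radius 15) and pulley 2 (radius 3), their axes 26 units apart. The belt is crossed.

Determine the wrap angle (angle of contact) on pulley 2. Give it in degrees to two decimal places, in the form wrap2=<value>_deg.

wrap2=267.63_deg

crossed belt: β = asin((r1+r2)/C) = asin(18/26) = 43.8131°
wrap1 = wrap2 = π + 2β = 267.6261°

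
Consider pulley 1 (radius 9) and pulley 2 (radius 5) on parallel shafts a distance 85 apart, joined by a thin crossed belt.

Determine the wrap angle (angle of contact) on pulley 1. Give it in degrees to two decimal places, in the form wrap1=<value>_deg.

wrap1=198.96_deg

crossed belt: β = asin((r1+r2)/C) = asin(14/85) = 9.4801°
wrap1 = wrap2 = π + 2β = 198.9603°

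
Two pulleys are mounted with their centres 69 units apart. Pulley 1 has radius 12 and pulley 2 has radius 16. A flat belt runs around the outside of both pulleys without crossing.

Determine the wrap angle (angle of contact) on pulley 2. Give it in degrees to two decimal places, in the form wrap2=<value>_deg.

wrap2=186.65_deg

open belt: β = asin((r2−r1)/C) = asin(4/69) = 3.3234°
wrap1 = π − 2β = 173.3533°
wrap2 = π + 2β = 186.6467°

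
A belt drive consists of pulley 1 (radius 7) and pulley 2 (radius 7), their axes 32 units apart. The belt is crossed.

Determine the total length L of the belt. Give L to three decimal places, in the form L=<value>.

crossed belt: β = asin((r1+r2)/C) = asin(14/32) = 25.9445°
wrap1 = wrap2 = π + 2β = 231.8890°
tangent length = C·cosβ = 28.7750
L = (r1+r2)·wrap + 2·C·cosβ = 14·4.0472 + 2·28.7750 = 114.2111

L=114.211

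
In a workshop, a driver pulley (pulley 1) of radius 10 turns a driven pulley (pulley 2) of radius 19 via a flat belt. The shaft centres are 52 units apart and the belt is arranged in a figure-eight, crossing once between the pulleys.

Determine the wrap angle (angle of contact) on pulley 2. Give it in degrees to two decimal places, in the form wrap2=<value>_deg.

crossed belt: β = asin((r1+r2)/C) = asin(29/52) = 33.8964°
wrap1 = wrap2 = π + 2β = 247.7927°

wrap2=247.79_deg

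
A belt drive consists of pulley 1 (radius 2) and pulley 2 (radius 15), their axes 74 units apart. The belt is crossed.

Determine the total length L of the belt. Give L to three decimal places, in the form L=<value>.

L=205.330

crossed belt: β = asin((r1+r2)/C) = asin(17/74) = 13.2812°
wrap1 = wrap2 = π + 2β = 206.5623°
tangent length = C·cosβ = 72.0208
L = (r1+r2)·wrap + 2·C·cosβ = 17·3.6052 + 2·72.0208 = 205.3299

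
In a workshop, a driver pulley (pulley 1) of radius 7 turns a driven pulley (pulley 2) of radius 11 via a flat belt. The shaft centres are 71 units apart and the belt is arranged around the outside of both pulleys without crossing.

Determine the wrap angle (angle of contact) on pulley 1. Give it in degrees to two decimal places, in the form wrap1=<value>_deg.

wrap1=173.54_deg

open belt: β = asin((r2−r1)/C) = asin(4/71) = 3.2296°
wrap1 = π − 2β = 173.5407°
wrap2 = π + 2β = 186.4593°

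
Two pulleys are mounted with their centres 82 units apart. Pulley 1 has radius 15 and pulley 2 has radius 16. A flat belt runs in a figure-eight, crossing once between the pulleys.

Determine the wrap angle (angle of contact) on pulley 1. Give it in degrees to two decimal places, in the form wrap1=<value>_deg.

crossed belt: β = asin((r1+r2)/C) = asin(31/82) = 22.2129°
wrap1 = wrap2 = π + 2β = 224.4257°

wrap1=224.43_deg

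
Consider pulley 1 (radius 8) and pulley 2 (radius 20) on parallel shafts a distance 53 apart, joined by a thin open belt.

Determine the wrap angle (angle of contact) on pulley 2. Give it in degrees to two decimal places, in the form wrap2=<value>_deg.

wrap2=206.17_deg

open belt: β = asin((r2−r1)/C) = asin(12/53) = 13.0861°
wrap1 = π − 2β = 153.8278°
wrap2 = π + 2β = 206.1722°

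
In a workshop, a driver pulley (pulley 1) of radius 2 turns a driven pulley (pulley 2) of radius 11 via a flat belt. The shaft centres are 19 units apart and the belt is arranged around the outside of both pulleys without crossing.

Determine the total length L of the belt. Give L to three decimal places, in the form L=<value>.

L=83.190

open belt: β = asin((r2−r1)/C) = asin(9/19) = 28.2737°
wrap1 = π − 2β = 123.4526°
wrap2 = π + 2β = 236.5474°
tangent length = C·cosβ = 16.7332
L = r1·wrap1 + r2·wrap2 + 2·C·cosβ = 2·2.1547 + 11·4.1285 + 2·16.7332 = 83.1896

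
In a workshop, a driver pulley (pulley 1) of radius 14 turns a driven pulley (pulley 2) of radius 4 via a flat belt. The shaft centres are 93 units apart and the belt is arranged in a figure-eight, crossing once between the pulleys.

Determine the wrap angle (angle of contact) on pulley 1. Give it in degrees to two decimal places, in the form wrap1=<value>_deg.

crossed belt: β = asin((r1+r2)/C) = asin(18/93) = 11.1599°
wrap1 = wrap2 = π + 2β = 202.3199°

wrap1=202.32_deg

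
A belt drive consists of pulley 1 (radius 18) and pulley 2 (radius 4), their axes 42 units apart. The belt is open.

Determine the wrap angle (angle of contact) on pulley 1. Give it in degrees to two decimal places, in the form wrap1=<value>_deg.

open belt: β = asin((r2−r1)/C) = asin(-14/42) = -19.4712°
wrap1 = π − 2β = 218.9424°
wrap2 = π + 2β = 141.0576°

wrap1=218.94_deg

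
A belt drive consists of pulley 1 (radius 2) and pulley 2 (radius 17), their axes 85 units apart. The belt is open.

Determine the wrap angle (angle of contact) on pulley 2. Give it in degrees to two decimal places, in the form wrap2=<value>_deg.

open belt: β = asin((r2−r1)/C) = asin(15/85) = 10.1642°
wrap1 = π − 2β = 159.6715°
wrap2 = π + 2β = 200.3285°

wrap2=200.33_deg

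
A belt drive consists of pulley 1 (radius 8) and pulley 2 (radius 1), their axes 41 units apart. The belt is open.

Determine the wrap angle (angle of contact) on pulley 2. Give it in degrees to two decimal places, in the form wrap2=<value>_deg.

open belt: β = asin((r2−r1)/C) = asin(-7/41) = -9.8304°
wrap1 = π − 2β = 199.6607°
wrap2 = π + 2β = 160.3393°

wrap2=160.34_deg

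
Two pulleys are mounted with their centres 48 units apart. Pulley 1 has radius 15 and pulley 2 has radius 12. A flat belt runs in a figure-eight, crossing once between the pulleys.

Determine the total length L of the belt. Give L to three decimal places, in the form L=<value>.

crossed belt: β = asin((r1+r2)/C) = asin(27/48) = 34.2289°
wrap1 = wrap2 = π + 2β = 248.4577°
tangent length = C·cosβ = 39.6863
L = (r1+r2)·wrap + 2·C·cosβ = 27·4.3364 + 2·39.6863 = 196.4555

L=196.455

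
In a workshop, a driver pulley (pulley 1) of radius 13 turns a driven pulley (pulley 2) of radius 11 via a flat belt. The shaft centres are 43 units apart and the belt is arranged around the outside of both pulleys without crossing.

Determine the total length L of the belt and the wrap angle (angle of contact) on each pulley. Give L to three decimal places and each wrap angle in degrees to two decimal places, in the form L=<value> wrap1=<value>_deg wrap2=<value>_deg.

open belt: β = asin((r2−r1)/C) = asin(-2/43) = -2.6659°
wrap1 = π − 2β = 185.3318°
wrap2 = π + 2β = 174.6682°
tangent length = C·cosβ = 42.9535
L = r1·wrap1 + r2·wrap2 + 2·C·cosβ = 13·3.2346 + 11·3.0485 + 2·42.9535 = 161.4913

L=161.491 wrap1=185.33_deg wrap2=174.67_deg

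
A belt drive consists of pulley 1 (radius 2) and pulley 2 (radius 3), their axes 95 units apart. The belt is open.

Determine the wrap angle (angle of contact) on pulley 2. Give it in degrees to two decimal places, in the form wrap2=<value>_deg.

open belt: β = asin((r2−r1)/C) = asin(1/95) = 0.6031°
wrap1 = π − 2β = 178.7938°
wrap2 = π + 2β = 181.2062°

wrap2=181.21_deg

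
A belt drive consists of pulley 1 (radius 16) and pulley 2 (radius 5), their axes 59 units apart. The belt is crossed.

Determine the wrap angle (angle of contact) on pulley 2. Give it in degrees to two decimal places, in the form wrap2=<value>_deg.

wrap2=221.70_deg

crossed belt: β = asin((r1+r2)/C) = asin(21/59) = 20.8506°
wrap1 = wrap2 = π + 2β = 221.7012°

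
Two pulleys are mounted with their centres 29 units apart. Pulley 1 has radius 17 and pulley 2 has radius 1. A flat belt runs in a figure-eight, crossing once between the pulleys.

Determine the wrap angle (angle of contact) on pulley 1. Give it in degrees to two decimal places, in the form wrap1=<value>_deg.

crossed belt: β = asin((r1+r2)/C) = asin(18/29) = 38.3665°
wrap1 = wrap2 = π + 2β = 256.7330°

wrap1=256.73_deg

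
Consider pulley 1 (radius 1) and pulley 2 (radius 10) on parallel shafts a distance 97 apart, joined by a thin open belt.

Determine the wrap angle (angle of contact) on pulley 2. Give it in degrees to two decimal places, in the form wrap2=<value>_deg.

open belt: β = asin((r2−r1)/C) = asin(9/97) = 5.3238°
wrap1 = π − 2β = 169.3525°
wrap2 = π + 2β = 190.6475°

wrap2=190.65_deg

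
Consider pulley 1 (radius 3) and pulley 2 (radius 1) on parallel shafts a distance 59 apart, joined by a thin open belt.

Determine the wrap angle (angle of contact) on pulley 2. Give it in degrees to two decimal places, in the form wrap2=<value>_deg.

wrap2=176.11_deg

open belt: β = asin((r2−r1)/C) = asin(-2/59) = -1.9426°
wrap1 = π − 2β = 183.8852°
wrap2 = π + 2β = 176.1148°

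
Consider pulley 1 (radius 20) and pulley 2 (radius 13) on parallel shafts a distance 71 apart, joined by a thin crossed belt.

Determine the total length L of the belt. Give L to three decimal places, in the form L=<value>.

L=261.307

crossed belt: β = asin((r1+r2)/C) = asin(33/71) = 27.6966°
wrap1 = wrap2 = π + 2β = 235.3931°
tangent length = C·cosβ = 62.8649
L = (r1+r2)·wrap + 2·C·cosβ = 33·4.1084 + 2·62.8649 = 261.3066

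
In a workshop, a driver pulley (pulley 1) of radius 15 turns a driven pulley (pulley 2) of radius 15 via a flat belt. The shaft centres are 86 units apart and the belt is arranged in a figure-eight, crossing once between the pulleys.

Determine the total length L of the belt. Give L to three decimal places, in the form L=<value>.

L=276.823

crossed belt: β = asin((r1+r2)/C) = asin(30/86) = 20.4162°
wrap1 = wrap2 = π + 2β = 220.8324°
tangent length = C·cosβ = 80.5978
L = (r1+r2)·wrap + 2·C·cosβ = 30·3.8543 + 2·80.5978 = 276.8231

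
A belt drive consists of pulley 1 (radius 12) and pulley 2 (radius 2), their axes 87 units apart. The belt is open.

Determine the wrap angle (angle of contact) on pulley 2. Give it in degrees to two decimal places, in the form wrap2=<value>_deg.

open belt: β = asin((r2−r1)/C) = asin(-10/87) = -6.6003°
wrap1 = π − 2β = 193.2006°
wrap2 = π + 2β = 166.7994°

wrap2=166.80_deg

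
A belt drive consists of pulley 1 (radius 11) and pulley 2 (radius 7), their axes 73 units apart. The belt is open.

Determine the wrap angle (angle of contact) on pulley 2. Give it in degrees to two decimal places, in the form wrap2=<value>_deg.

open belt: β = asin((r2−r1)/C) = asin(-4/73) = -3.1411°
wrap1 = π − 2β = 186.2821°
wrap2 = π + 2β = 173.7179°

wrap2=173.72_deg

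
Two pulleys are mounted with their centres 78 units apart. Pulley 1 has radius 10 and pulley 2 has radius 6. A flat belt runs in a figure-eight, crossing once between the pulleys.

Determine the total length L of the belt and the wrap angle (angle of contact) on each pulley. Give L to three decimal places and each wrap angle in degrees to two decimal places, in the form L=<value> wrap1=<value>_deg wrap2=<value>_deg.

crossed belt: β = asin((r1+r2)/C) = asin(16/78) = 11.8370°
wrap1 = wrap2 = π + 2β = 203.6740°
tangent length = C·cosβ = 76.3413
L = (r1+r2)·wrap + 2·C·cosβ = 16·3.5548 + 2·76.3413 = 209.5592

L=209.559 wrap1=203.67_deg wrap2=203.67_deg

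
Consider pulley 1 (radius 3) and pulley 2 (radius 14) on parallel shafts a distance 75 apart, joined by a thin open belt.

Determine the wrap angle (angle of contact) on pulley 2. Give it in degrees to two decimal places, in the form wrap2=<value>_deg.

wrap2=196.87_deg

open belt: β = asin((r2−r1)/C) = asin(11/75) = 8.4338°
wrap1 = π − 2β = 163.1324°
wrap2 = π + 2β = 196.8676°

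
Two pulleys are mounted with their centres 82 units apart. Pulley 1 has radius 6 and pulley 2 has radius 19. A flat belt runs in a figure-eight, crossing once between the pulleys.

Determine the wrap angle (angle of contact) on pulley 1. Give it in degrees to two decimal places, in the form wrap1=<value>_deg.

crossed belt: β = asin((r1+r2)/C) = asin(25/82) = 17.7508°
wrap1 = wrap2 = π + 2β = 215.5017°

wrap1=215.50_deg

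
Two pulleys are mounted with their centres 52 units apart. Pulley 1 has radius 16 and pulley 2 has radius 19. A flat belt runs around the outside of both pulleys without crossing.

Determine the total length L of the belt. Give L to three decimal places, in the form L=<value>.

open belt: β = asin((r2−r1)/C) = asin(3/52) = 3.3074°
wrap1 = π − 2β = 173.3853°
wrap2 = π + 2β = 186.6147°
tangent length = C·cosβ = 51.9134
L = r1·wrap1 + r2·wrap2 + 2·C·cosβ = 16·3.0261 + 19·3.2570 + 2·51.9134 = 214.1289

L=214.129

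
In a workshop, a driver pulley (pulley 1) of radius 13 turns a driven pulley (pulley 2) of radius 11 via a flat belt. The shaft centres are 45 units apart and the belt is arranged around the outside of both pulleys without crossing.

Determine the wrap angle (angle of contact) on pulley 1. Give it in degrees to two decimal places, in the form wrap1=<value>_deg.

open belt: β = asin((r2−r1)/C) = asin(-2/45) = -2.5473°
wrap1 = π − 2β = 185.0946°
wrap2 = π + 2β = 174.9054°

wrap1=185.09_deg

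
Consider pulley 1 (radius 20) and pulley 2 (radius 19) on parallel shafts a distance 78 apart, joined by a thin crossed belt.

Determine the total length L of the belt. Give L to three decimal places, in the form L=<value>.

crossed belt: β = asin((r1+r2)/C) = asin(39/78) = 30.0000°
wrap1 = wrap2 = π + 2β = 240.0000°
tangent length = C·cosβ = 67.5500
L = (r1+r2)·wrap + 2·C·cosβ = 39·4.1888 + 2·67.5500 = 298.4628

L=298.463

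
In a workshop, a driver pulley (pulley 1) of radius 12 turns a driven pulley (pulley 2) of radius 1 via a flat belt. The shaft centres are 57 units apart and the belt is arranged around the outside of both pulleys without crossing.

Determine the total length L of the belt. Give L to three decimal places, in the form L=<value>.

open belt: β = asin((r2−r1)/C) = asin(-11/57) = -11.1269°
wrap1 = π − 2β = 202.2538°
wrap2 = π + 2β = 157.7462°
tangent length = C·cosβ = 55.9285
L = r1·wrap1 + r2·wrap2 + 2·C·cosβ = 12·3.5300 + 1·2.7532 + 2·55.9285 = 156.9702

L=156.970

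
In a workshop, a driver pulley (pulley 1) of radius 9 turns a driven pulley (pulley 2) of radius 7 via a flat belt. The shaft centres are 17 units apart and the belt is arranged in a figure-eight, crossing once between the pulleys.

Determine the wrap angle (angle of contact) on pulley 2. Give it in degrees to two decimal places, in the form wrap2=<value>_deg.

wrap2=320.50_deg

crossed belt: β = asin((r1+r2)/C) = asin(16/17) = 70.2501°
wrap1 = wrap2 = π + 2β = 320.5002°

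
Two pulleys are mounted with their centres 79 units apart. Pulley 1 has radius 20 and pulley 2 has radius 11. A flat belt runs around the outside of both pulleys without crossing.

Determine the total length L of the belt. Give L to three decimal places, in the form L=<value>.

open belt: β = asin((r2−r1)/C) = asin(-9/79) = -6.5416°
wrap1 = π − 2β = 193.0831°
wrap2 = π + 2β = 166.9169°
tangent length = C·cosβ = 78.4857
L = r1·wrap1 + r2·wrap2 + 2·C·cosβ = 20·3.3699 + 11·2.9132 + 2·78.4857 = 256.4158

L=256.416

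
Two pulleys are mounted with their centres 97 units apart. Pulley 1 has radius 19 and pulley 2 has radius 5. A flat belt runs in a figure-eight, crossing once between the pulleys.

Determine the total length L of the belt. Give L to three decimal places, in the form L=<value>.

L=275.367

crossed belt: β = asin((r1+r2)/C) = asin(24/97) = 14.3251°
wrap1 = wrap2 = π + 2β = 208.6501°
tangent length = C·cosβ = 93.9840
L = (r1+r2)·wrap + 2·C·cosβ = 24·3.6416 + 2·93.9840 = 275.3672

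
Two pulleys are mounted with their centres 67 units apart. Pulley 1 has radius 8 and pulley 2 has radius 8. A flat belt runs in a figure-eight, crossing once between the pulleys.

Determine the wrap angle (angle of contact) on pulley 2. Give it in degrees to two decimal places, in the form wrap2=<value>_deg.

crossed belt: β = asin((r1+r2)/C) = asin(16/67) = 13.8161°
wrap1 = wrap2 = π + 2β = 207.6322°

wrap2=207.63_deg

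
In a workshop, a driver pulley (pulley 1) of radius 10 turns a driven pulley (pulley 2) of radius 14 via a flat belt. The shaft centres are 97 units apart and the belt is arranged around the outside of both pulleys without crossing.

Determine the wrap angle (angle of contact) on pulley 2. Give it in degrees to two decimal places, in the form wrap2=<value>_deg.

wrap2=184.73_deg

open belt: β = asin((r2−r1)/C) = asin(4/97) = 2.3634°
wrap1 = π − 2β = 175.2732°
wrap2 = π + 2β = 184.7268°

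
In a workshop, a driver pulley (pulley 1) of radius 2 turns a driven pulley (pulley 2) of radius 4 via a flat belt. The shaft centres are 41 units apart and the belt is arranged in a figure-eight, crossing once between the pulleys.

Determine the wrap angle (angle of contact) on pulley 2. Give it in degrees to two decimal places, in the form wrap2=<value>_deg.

crossed belt: β = asin((r1+r2)/C) = asin(6/41) = 8.4150°
wrap1 = wrap2 = π + 2β = 196.8299°

wrap2=196.83_deg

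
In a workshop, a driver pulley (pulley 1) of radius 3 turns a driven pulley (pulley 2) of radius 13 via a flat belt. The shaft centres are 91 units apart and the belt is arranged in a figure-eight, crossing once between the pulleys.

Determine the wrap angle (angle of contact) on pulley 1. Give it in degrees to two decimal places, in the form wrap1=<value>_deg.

wrap1=200.25_deg

crossed belt: β = asin((r1+r2)/C) = asin(16/91) = 10.1266°
wrap1 = wrap2 = π + 2β = 200.2532°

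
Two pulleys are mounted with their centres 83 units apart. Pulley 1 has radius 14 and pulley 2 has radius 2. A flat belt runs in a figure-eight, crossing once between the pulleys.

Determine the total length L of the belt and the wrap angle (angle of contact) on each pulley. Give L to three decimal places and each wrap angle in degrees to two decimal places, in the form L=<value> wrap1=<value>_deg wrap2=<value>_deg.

crossed belt: β = asin((r1+r2)/C) = asin(16/83) = 11.1145°
wrap1 = wrap2 = π + 2β = 202.2291°
tangent length = C·cosβ = 81.4432
L = (r1+r2)·wrap + 2·C·cosβ = 16·3.5296 + 2·81.4432 = 219.3595

L=219.359 wrap1=202.23_deg wrap2=202.23_deg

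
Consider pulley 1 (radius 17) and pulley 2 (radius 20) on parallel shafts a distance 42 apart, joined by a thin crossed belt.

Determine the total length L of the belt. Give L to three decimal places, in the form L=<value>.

crossed belt: β = asin((r1+r2)/C) = asin(37/42) = 61.7575°
wrap1 = wrap2 = π + 2β = 303.5149°
tangent length = C·cosβ = 19.8746
L = (r1+r2)·wrap + 2·C·cosβ = 37·5.2973 + 2·19.8746 = 235.7506

L=235.751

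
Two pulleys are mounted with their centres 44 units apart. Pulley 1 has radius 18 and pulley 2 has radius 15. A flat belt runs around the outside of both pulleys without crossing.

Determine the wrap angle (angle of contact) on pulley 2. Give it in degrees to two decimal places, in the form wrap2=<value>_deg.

wrap2=172.18_deg

open belt: β = asin((r2−r1)/C) = asin(-3/44) = -3.9096°
wrap1 = π − 2β = 187.8191°
wrap2 = π + 2β = 172.1809°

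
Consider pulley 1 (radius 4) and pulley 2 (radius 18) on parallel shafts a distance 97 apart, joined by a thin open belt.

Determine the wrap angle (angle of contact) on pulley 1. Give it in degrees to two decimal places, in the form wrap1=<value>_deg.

open belt: β = asin((r2−r1)/C) = asin(14/97) = 8.2985°
wrap1 = π − 2β = 163.4030°
wrap2 = π + 2β = 196.5970°

wrap1=163.40_deg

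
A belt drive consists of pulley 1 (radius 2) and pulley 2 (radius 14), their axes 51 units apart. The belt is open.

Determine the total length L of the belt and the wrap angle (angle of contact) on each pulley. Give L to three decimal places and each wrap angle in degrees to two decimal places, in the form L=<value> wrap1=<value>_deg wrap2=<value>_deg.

open belt: β = asin((r2−r1)/C) = asin(12/51) = 13.6090°
wrap1 = π − 2β = 152.7821°
wrap2 = π + 2β = 207.2179°
tangent length = C·cosβ = 49.5681
L = r1·wrap1 + r2·wrap2 + 2·C·cosβ = 2·2.6666 + 14·3.6166 + 2·49.5681 = 155.1023

L=155.102 wrap1=152.78_deg wrap2=207.22_deg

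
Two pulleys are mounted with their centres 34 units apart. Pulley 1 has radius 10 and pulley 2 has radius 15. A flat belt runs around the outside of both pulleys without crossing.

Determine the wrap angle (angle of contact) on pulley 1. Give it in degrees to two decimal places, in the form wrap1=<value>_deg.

open belt: β = asin((r2−r1)/C) = asin(5/34) = 8.4565°
wrap1 = π − 2β = 163.0870°
wrap2 = π + 2β = 196.9130°

wrap1=163.09_deg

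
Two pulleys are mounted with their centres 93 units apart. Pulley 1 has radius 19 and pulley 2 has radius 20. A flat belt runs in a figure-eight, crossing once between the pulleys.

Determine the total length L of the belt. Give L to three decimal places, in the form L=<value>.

crossed belt: β = asin((r1+r2)/C) = asin(39/93) = 24.7939°
wrap1 = wrap2 = π + 2β = 229.5877°
tangent length = C·cosβ = 84.4275
L = (r1+r2)·wrap + 2·C·cosβ = 39·4.0071 + 2·84.4275 = 325.1304

L=325.130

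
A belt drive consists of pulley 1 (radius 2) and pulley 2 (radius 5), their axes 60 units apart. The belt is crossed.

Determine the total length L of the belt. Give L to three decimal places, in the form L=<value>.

L=142.809

crossed belt: β = asin((r1+r2)/C) = asin(7/60) = 6.6998°
wrap1 = wrap2 = π + 2β = 193.3995°
tangent length = C·cosβ = 59.5903
L = (r1+r2)·wrap + 2·C·cosβ = 7·3.3755 + 2·59.5903 = 142.8087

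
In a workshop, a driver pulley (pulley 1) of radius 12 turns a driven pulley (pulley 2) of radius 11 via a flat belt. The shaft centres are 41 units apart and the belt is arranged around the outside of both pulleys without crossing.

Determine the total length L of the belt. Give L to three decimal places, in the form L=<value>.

L=154.281

open belt: β = asin((r2−r1)/C) = asin(-1/41) = -1.3976°
wrap1 = π − 2β = 182.7952°
wrap2 = π + 2β = 177.2048°
tangent length = C·cosβ = 40.9878
L = r1·wrap1 + r2·wrap2 + 2·C·cosβ = 12·3.1904 + 11·3.0928 + 2·40.9878 = 154.2810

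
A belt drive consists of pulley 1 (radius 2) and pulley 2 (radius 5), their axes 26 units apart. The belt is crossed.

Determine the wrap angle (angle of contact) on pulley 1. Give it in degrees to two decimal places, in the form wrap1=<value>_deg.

crossed belt: β = asin((r1+r2)/C) = asin(7/26) = 15.6185°
wrap1 = wrap2 = π + 2β = 211.2370°

wrap1=211.24_deg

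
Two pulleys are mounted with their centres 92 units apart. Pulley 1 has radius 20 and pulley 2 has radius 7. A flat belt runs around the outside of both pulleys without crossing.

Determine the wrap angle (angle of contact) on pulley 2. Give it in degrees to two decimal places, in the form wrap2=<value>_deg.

wrap2=163.75_deg

open belt: β = asin((r2−r1)/C) = asin(-13/92) = -8.1233°
wrap1 = π − 2β = 196.2467°
wrap2 = π + 2β = 163.7533°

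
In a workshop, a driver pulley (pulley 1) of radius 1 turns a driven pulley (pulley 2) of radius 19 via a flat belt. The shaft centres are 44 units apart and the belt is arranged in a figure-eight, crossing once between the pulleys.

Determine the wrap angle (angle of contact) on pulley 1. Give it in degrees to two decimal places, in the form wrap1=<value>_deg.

wrap1=234.07_deg

crossed belt: β = asin((r1+r2)/C) = asin(20/44) = 27.0357°
wrap1 = wrap2 = π + 2β = 234.0714°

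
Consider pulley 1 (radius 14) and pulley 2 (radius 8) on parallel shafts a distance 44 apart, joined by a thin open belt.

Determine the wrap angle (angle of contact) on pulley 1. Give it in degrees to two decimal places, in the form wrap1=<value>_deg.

wrap1=195.67_deg

open belt: β = asin((r2−r1)/C) = asin(-6/44) = -7.8375°
wrap1 = π − 2β = 195.6750°
wrap2 = π + 2β = 164.3250°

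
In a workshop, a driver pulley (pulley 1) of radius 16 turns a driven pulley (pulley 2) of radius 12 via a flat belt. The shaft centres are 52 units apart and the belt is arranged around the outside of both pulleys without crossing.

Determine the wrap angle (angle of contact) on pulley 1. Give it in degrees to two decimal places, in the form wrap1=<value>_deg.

wrap1=188.82_deg

open belt: β = asin((r2−r1)/C) = asin(-4/52) = -4.4117°
wrap1 = π − 2β = 188.8235°
wrap2 = π + 2β = 171.1765°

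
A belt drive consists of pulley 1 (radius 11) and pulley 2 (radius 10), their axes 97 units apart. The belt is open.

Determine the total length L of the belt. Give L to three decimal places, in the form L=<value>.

open belt: β = asin((r2−r1)/C) = asin(-1/97) = -0.5907°
wrap1 = π − 2β = 181.1814°
wrap2 = π + 2β = 178.8186°
tangent length = C·cosβ = 96.9948
L = r1·wrap1 + r2·wrap2 + 2·C·cosβ = 11·3.1622 + 10·3.1210 + 2·96.9948 = 259.9838

L=259.984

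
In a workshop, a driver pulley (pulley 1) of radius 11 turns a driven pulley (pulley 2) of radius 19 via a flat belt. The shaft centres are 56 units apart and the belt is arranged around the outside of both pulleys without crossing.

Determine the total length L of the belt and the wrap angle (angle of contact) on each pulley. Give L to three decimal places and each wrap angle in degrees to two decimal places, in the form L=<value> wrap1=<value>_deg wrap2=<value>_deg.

open belt: β = asin((r2−r1)/C) = asin(8/56) = 8.2132°
wrap1 = π − 2β = 163.5736°
wrap2 = π + 2β = 196.4264°
tangent length = C·cosβ = 55.4256
L = r1·wrap1 + r2·wrap2 + 2·C·cosβ = 11·2.8549 + 19·3.4283 + 2·55.4256 = 207.3926

L=207.393 wrap1=163.57_deg wrap2=196.43_deg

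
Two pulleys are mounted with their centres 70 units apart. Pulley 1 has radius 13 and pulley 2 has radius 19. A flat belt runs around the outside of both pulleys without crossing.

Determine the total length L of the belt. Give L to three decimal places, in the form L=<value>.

L=241.046

open belt: β = asin((r2−r1)/C) = asin(6/70) = 4.9171°
wrap1 = π − 2β = 170.1658°
wrap2 = π + 2β = 189.8342°
tangent length = C·cosβ = 69.7424
L = r1·wrap1 + r2·wrap2 + 2·C·cosβ = 13·2.9700 + 19·3.3132 + 2·69.7424 = 241.0456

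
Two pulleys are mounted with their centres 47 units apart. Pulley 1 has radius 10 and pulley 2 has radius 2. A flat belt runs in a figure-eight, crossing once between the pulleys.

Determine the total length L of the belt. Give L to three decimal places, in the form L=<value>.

crossed belt: β = asin((r1+r2)/C) = asin(12/47) = 14.7925°
wrap1 = wrap2 = π + 2β = 209.5850°
tangent length = C·cosβ = 45.4423
L = (r1+r2)·wrap + 2·C·cosβ = 12·3.6579 + 2·45.4423 = 134.7799

L=134.780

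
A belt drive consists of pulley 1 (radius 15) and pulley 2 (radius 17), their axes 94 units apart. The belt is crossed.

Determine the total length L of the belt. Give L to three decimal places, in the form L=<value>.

crossed belt: β = asin((r1+r2)/C) = asin(32/94) = 19.9028°
wrap1 = wrap2 = π + 2β = 219.8056°
tangent length = C·cosβ = 88.3855
L = (r1+r2)·wrap + 2·C·cosβ = 32·3.8363 + 2·88.3855 = 299.5336

L=299.534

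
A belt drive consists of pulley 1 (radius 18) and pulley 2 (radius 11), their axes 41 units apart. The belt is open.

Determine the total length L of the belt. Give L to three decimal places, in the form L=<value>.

L=174.304

open belt: β = asin((r2−r1)/C) = asin(-7/41) = -9.8304°
wrap1 = π − 2β = 199.6607°
wrap2 = π + 2β = 160.3393°
tangent length = C·cosβ = 40.3980
L = r1·wrap1 + r2·wrap2 + 2·C·cosβ = 18·3.4847 + 11·2.7984 + 2·40.3980 = 174.3042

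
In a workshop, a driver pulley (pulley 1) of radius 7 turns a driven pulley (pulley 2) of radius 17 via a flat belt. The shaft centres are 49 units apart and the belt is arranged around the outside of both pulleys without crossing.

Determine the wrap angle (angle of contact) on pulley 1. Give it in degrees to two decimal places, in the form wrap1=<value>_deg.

open belt: β = asin((r2−r1)/C) = asin(10/49) = 11.7757°
wrap1 = π − 2β = 156.4485°
wrap2 = π + 2β = 203.5515°

wrap1=156.45_deg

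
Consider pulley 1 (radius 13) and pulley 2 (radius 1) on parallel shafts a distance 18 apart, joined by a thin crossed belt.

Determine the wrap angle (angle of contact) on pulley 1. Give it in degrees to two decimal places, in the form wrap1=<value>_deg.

crossed belt: β = asin((r1+r2)/C) = asin(14/18) = 51.0576°
wrap1 = wrap2 = π + 2β = 282.1151°

wrap1=282.12_deg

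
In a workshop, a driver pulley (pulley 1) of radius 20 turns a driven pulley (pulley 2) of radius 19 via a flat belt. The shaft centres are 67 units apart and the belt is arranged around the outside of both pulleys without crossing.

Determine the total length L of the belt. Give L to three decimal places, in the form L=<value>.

L=256.537

open belt: β = asin((r2−r1)/C) = asin(-1/67) = -0.8552°
wrap1 = π − 2β = 181.7104°
wrap2 = π + 2β = 178.2896°
tangent length = C·cosβ = 66.9925
L = r1·wrap1 + r2·wrap2 + 2·C·cosβ = 20·3.1714 + 19·3.1117 + 2·66.9925 = 256.5370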